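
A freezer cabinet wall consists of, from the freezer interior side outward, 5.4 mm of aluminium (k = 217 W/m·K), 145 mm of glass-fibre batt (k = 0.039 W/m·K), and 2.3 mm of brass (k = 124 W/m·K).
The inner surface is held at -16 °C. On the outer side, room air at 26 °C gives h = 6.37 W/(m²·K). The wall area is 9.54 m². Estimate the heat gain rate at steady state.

Treating each layer as a thermal resistance in series:
R_aluminium = L/(kA) = 0.0054/(217×9.54) = 2.608×10^-6 K/W
R_glass-fibre batt = L/(kA) = 0.145/(0.039×9.54) = 0.3897 K/W
R_brass = L/(kA) = 0.0023/(124×9.54) = 1.944×10^-6 K/W
R_outer film = 1/(h_o·A) = 1/(6.37×9.54) = 0.01646 K/W
R_total = 0.4062 K/W
Q = ΔT / R_total = 42 / 0.4062

Q ≈ 103 W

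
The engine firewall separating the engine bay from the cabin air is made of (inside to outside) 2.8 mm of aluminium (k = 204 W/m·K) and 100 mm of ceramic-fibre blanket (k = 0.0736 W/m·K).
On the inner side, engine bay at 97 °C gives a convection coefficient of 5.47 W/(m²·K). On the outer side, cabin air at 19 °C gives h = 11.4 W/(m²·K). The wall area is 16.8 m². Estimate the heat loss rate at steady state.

Q ≈ 804 W

Model the wall as resistances in series:
R_inner film = 1/(h_i·A) = 1/(5.47×16.8) = 0.01088 K/W
R_aluminium = L/(kA) = 0.0028/(204×16.8) = 8.17×10^-7 K/W
R_ceramic-fibre blanket = L/(kA) = 0.1/(0.0736×16.8) = 0.08087 K/W
R_outer film = 1/(h_o·A) = 1/(11.4×16.8) = 0.005221 K/W
R_total = 0.09698 K/W
Q = ΔT / R_total = 78 / 0.09698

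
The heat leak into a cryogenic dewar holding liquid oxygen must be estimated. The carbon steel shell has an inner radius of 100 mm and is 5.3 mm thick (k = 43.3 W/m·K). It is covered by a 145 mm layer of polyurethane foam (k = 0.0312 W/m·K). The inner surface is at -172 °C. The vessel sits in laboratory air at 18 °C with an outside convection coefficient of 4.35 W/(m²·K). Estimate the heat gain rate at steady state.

Spherical conduction: R = (1/r_in − 1/r_out)/(4πk) per layer; series-sum.
R_carbon steel shell = (1/0.1 − 1/0.1053)/(4π×43.3) = 9.25×10^-4 K/W
R_polyurethane foam = (1/0.1053 − 1/0.2503)/(4π×0.0312) = 14.03 K/W
R_outer film = 1/(h·4πr_o²) = 1/(4.35×4π×0.2503²) = 0.292 K/W
R_total = 14.32 K/W
Q = ΔT/R_total = 190/14.32

Q ≈ 13.3 W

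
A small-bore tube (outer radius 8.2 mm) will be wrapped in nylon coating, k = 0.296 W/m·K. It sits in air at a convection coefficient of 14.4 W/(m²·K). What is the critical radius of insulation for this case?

r_cr ≈ 20.6 mm

For a cylinder r_cr = k/h = 0.296/14.4
r_cr = 20.6 mm; since the bare radius (8.2 mm) is below r_cr, adding a thin layer of insulation will *increase* heat loss.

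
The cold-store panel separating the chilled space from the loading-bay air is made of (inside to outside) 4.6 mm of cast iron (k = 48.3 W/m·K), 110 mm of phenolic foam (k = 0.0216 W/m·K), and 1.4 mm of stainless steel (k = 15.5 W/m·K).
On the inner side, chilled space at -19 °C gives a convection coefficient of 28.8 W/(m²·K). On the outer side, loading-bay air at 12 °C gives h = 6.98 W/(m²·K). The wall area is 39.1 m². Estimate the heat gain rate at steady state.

Treating each layer as a thermal resistance in series:
R_inner film = 1/(h_i·A) = 1/(28.8×39.1) = 8.88×10^-4 K/W
R_cast iron = L/(kA) = 0.0046/(48.3×39.1) = 2.436×10^-6 K/W
R_phenolic foam = L/(kA) = 0.11/(0.0216×39.1) = 0.1302 K/W
R_stainless steel = L/(kA) = 0.0014/(15.5×39.1) = 2.31×10^-6 K/W
R_outer film = 1/(h_o·A) = 1/(6.98×39.1) = 0.003664 K/W
R_total = 0.1348 K/W
Q = ΔT / R_total = 31 / 0.1348

Q ≈ 230 W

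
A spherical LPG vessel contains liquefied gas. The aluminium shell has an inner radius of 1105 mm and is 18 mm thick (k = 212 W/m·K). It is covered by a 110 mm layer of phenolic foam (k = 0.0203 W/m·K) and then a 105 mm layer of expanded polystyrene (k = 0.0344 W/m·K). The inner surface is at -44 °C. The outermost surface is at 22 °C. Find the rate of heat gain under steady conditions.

Each spherical layer contributes R = (1/r_i − 1/r_o)/(4πk):
R_aluminium shell = (1/1.105 − 1/1.123)/(4π×212) = 5.445×10^-6 K/W
R_phenolic foam = (1/1.123 − 1/1.233)/(4π×0.0203) = 0.3114 K/W
R_expanded polystyrene = (1/1.233 − 1/1.338)/(4π×0.0344) = 0.1472 K/W
R_total = 0.4587 K/W
Q = ΔT/R_total = 66/0.4587

Q ≈ 144 W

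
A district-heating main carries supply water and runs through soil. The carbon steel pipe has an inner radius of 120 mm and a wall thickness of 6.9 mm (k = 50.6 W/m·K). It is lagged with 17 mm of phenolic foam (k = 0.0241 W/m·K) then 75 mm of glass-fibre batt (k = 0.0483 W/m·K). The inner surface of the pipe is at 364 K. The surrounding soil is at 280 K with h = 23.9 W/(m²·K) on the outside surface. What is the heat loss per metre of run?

q′ ≈ 37.4 W/m

Treating each annulus and film as a series resistance:
R_carbon steel pipe wall = ln(126.9/120)/(2π×50.6×1) = 1.758×10^-4 K/W
R_phenolic foam = ln(143.9/126.9)/(2π×0.0241×1) = 0.8302 K/W
R_glass-fibre batt = ln(218.9/143.9)/(2π×0.0483×1) = 1.382 K/W
R_outer film = 1/(h_o·2πr_oL) = 1/(23.9×2π×0.2189×1) = 0.03042 K/W
R_total = 2.243 K/W
Q = ΔT/R_total = 84/2.243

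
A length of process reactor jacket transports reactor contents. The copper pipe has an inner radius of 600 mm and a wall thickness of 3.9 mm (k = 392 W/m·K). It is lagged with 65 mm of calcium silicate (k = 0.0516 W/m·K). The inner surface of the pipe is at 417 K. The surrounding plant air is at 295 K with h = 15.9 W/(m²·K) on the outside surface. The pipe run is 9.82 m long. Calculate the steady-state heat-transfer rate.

Q ≈ 3630 W

For a radial system each layer contributes R = ln(r_out/r_in)/(2πkL); films add R = 1/(hA).
R_copper pipe wall = ln(603.9/600)/(2π×392×9.82) = 2.679×10^-7 K/W
R_calcium silicate = ln(668.9/603.9)/(2π×0.0516×9.82) = 0.03211 K/W
R_outer film = 1/(h_o·2πr_oL) = 1/(15.9×2π×0.6689×9.82) = 0.001524 K/W
R_total = 0.03363 K/W
Q = ΔT/R_total = 122/0.03363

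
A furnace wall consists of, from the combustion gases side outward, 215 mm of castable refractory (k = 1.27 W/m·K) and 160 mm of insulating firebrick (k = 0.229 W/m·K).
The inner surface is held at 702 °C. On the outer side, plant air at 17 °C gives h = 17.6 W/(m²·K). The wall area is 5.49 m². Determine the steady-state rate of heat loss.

Q ≈ 4070 W

Using the resistance-network approach (series):
R_castable refractory = L/(kA) = 0.215/(1.27×5.49) = 0.03084 K/W
R_insulating firebrick = L/(kA) = 0.16/(0.229×5.49) = 0.1273 K/W
R_outer film = 1/(h_o·A) = 1/(17.6×5.49) = 0.01035 K/W
R_total = 0.1685 K/W
Q = ΔT / R_total = 685 / 0.1685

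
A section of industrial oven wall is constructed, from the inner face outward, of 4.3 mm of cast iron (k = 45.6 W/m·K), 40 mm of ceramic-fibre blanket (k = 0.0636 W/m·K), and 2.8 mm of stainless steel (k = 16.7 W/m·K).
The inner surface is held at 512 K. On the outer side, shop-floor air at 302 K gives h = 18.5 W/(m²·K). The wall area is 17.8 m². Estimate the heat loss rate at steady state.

Series thermal resistances:
R_cast iron = L/(kA) = 0.0043/(45.6×17.8) = 5.298×10^-6 K/W
R_ceramic-fibre blanket = L/(kA) = 0.04/(0.0636×17.8) = 0.03533 K/W
R_stainless steel = L/(kA) = 0.0028/(16.7×17.8) = 9.419×10^-6 K/W
R_outer film = 1/(h_o·A) = 1/(18.5×17.8) = 0.003037 K/W
R_total = 0.03838 K/W
Q = ΔT / R_total = 210 / 0.03838

Q ≈ 5470 W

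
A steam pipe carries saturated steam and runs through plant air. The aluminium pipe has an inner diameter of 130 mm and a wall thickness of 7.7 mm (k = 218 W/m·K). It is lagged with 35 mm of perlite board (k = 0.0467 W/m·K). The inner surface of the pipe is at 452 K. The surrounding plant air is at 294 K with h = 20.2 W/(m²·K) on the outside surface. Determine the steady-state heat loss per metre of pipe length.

q′ ≈ 112 W/m

Cylindrical conduction, so R = ln(r₂/r₁)/(2πkL) per layer, in series:
R_aluminium pipe wall = ln(72.7/65)/(2π×218×1) = 8.173×10^-5 K/W
R_perlite board = ln(107.7/72.7)/(2π×0.0467×1) = 1.339 K/W
R_outer film = 1/(h_o·2πr_oL) = 1/(20.2×2π×0.1077×1) = 0.07316 K/W
R_total = 1.413 K/W
Q = ΔT/R_total = 158/1.413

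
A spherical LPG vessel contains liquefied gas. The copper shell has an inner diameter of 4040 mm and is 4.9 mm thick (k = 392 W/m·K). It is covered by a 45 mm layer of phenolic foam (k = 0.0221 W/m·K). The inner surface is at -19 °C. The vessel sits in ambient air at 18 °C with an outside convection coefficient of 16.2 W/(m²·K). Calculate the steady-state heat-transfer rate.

Q ≈ 929 W

For a spherical shell R = (1/r₁ − 1/r₂)/(4πk); film R = 1/(h·4πr²). In series:
R_copper shell = (1/2.02 − 1/2.0249)/(4π×392) = 2.432×10^-7 K/W
R_phenolic foam = (1/2.0249 − 1/2.0699)/(4π×0.0221) = 0.03866 K/W
R_outer film = 1/(h·4πr_o²) = 1/(16.2×4π×2.0699²) = 0.001147 K/W
R_total = 0.03981 K/W
Q = ΔT/R_total = 37/0.03981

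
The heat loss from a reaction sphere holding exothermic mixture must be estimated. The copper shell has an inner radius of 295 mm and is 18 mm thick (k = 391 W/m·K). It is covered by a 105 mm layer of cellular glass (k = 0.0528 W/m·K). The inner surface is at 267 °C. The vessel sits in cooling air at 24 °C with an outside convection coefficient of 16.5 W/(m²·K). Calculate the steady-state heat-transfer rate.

Radial (spherical) resistances in series:
R_copper shell = (1/0.295 − 1/0.313)/(4π×391) = 3.968×10^-5 K/W
R_cellular glass = (1/0.313 − 1/0.418)/(4π×0.0528) = 1.21 K/W
R_outer film = 1/(h·4πr_o²) = 1/(16.5×4π×0.418²) = 0.0276 K/W
R_total = 1.237 K/W
Q = ΔT/R_total = 243/1.237

Q ≈ 196 W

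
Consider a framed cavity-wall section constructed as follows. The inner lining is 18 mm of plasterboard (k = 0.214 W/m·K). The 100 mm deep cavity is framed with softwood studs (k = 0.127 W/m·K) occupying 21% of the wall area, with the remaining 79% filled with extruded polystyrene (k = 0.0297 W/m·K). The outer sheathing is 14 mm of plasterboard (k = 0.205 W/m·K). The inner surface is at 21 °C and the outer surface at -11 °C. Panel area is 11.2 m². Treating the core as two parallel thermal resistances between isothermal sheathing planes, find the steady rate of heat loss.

Q ≈ 167 W

Sheathing layers in series; stud and cavity paths in parallel between them.
R_inner = 0.018/(0.214×11.2) = 0.00751 K/W
R_stud  = 0.1/(0.127×0.21×11.2) = 0.3348 K/W
R_cav   = 0.1/(0.0297×0.79×11.2) = 0.3805 K/W
1/R_core = 1/R_stud + 1/R_cav → R_core = 0.1781 K/W
R_outer = 0.014/(0.205×11.2) = 0.006098 K/W
R_total = 0.1917 K/W
Q = ΔT/R_total = 32/0.1917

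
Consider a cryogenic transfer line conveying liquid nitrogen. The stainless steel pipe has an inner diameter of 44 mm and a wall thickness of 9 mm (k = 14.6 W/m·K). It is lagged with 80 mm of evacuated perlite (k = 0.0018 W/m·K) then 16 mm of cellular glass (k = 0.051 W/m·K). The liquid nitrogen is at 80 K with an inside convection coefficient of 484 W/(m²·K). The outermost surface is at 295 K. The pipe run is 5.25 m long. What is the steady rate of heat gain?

Q ≈ 9.97 W

Radial resistances (cylindrical: R_cond = ln(r_o/r_i)/(2πkL), R_conv = 1/(h·2πrL)):
R_inner film = 1/(h_i·2πr₁L) = 1/(484×2π×0.022×5.25) = 0.002847 K/W
R_stainless steel pipe wall = ln(31/22)/(2π×14.6×5.25) = 7.121×10^-4 K/W
R_evacuated perlite = ln(111/31)/(2π×0.0018×5.25) = 21.48 K/W
R_cellular glass = ln(127/111)/(2π×0.051×5.25) = 0.08004 K/W
R_total = 21.57 K/W
Q = ΔT/R_total = 215/21.57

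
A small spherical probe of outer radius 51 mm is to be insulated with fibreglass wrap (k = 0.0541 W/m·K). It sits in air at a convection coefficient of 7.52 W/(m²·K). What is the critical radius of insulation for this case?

For a sphere r_cr = 2k/h = 2×0.0541/7.52
r_cr = 14.4 mm; since the bare radius (51 mm) is above r_cr, any added insulation will reduce heat loss.

r_cr ≈ 14.4 mm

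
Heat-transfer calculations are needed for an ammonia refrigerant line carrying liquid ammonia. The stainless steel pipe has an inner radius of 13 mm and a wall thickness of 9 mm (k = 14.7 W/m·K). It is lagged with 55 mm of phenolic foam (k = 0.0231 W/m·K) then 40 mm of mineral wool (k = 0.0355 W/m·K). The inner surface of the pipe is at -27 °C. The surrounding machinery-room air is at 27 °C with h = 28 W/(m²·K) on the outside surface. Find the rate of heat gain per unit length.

q′ ≈ 5.11 W/m

Treating each annulus and film as a series resistance:
R_stainless steel pipe wall = ln(22/13)/(2π×14.7×1) = 0.005696 K/W
R_phenolic foam = ln(77/22)/(2π×0.0231×1) = 8.631 K/W
R_mineral wool = ln(117/77)/(2π×0.0355×1) = 1.876 K/W
R_outer film = 1/(h_o·2πr_oL) = 1/(28×2π×0.117×1) = 0.04858 K/W
R_total = 10.56 K/W
Q = ΔT/R_total = 54/10.56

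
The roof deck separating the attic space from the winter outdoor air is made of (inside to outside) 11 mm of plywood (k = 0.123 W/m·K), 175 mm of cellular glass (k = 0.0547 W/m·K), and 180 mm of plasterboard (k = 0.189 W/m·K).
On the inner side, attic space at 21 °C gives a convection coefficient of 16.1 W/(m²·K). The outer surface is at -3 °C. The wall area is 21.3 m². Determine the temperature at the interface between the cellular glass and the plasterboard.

T ≈ 2.31 °C

Model the wall as resistances in series:
R_inner film = 1/(h_i·A) = 1/(16.1×21.3) = 0.002916 K/W
R_plywood = L/(kA) = 0.011/(0.123×21.3) = 0.004199 K/W
R_cellular glass = L/(kA) = 0.175/(0.0547×21.3) = 0.1502 K/W
R_plasterboard = L/(kA) = 0.18/(0.189×21.3) = 0.04471 K/W
R_total = 0.202 K/W;  Q = ΔT/R_total = 24/0.202 = 118.8 W
T_interface = T_inner − Q·ΣR(inner→interface) = 21 − 119×0.1573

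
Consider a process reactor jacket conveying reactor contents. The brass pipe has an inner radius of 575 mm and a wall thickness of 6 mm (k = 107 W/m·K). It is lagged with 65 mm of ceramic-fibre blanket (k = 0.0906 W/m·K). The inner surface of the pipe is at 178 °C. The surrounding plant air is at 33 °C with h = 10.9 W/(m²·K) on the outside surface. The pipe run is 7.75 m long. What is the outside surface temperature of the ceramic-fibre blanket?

Radial resistances (cylindrical: R_cond = ln(r_o/r_i)/(2πkL), R_conv = 1/(h·2πrL)):
R_brass pipe wall = ln(581/575)/(2π×107×7.75) = 1.992×10^-6 K/W
R_ceramic-fibre blanket = ln(646/581)/(2π×0.0906×7.75) = 0.02404 K/W
R_outer film = 1/(h_o·2πr_oL) = 1/(10.9×2π×0.646×7.75) = 0.002916 K/W
R_total = 0.02696 K/W
Q = ΔT/R_total = 145/0.02696
Q = 5380 W
T_interface = T_inner − Q·ΣR(inner→interface) = 178 − 5380×0.02404

T ≈ 48.7 °C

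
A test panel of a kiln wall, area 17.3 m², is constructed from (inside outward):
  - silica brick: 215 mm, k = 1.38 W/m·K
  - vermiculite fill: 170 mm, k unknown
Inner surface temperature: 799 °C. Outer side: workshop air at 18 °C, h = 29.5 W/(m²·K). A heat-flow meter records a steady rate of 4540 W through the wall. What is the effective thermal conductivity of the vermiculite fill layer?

Model the wall as resistances in series:
R_silica brick = L/(kA) = 0.215/(1.38×17.3) = 0.009006 K/W
R_outer film = 1/(h_o·A) = 1/(29.5×17.3) = 0.001959 K/W
Sum of known resistances R_other = 0.01097 K/W
Total R = ΔT/Q = 781/4540 = 0.172 K/W
R_vermiculite fill = R_total − R_other = 0.1611 K/W
k = L/(R·A) = 0.17/(0.1611×17.3)

k ≈ 0.061 W/(m·K)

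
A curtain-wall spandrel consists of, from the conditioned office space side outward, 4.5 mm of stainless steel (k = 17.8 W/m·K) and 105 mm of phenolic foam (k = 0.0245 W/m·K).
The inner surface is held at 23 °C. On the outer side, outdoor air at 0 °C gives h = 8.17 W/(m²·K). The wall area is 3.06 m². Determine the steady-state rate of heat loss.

Model the wall as resistances in series:
R_stainless steel = L/(kA) = 0.0045/(17.8×3.06) = 8.262×10^-5 K/W
R_phenolic foam = L/(kA) = 0.105/(0.0245×3.06) = 1.401 K/W
R_outer film = 1/(h_o·A) = 1/(8.17×3.06) = 0.04 K/W
R_total = 1.441 K/W
Q = ΔT / R_total = 23 / 1.441

Q ≈ 16 W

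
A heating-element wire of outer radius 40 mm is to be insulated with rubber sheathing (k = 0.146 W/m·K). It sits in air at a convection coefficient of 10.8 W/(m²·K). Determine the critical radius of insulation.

For a cylinder r_cr = k/h = 0.146/10.8
r_cr = 13.5 mm; since the bare radius (40 mm) is above r_cr, any added insulation will reduce heat loss.

r_cr ≈ 13.5 mm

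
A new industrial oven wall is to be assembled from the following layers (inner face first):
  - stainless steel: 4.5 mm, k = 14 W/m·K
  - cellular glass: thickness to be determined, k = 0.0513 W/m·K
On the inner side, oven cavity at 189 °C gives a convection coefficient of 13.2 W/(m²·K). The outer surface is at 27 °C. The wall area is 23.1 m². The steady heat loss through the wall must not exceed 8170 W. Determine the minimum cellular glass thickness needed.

Model the wall as resistances in series:
R_inner film = 1/(h_i·A) = 1/(13.2×23.1) = 0.00328 K/W
R_stainless steel = L/(kA) = 0.0045/(14×23.1) = 1.391×10^-5 K/W
Sum of the known resistances R_other = 0.003293 K/W
Required total resistance R_tot = ΔT/Q_allow = 162/8170 = 0.01983 K/W
R_cellular glass = R_tot − R_other = 0.01654 K/W
L = R·k·A = 0.01654×0.0513×23.1

L ≈ 19.6 mm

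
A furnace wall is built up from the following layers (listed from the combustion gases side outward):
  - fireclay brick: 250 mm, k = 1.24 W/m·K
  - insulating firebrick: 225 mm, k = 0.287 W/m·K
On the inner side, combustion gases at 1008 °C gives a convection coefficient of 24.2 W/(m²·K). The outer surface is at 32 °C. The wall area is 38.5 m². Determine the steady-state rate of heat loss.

Q ≈ 36600 W

Model the wall as resistances in series:
R_inner film = 1/(h_i·A) = 1/(24.2×38.5) = 0.001073 K/W
R_fireclay brick = L/(kA) = 0.25/(1.24×38.5) = 0.005237 K/W
R_insulating firebrick = L/(kA) = 0.225/(0.287×38.5) = 0.02036 K/W
R_total = 0.02667 K/W
Q = ΔT / R_total = 976 / 0.02667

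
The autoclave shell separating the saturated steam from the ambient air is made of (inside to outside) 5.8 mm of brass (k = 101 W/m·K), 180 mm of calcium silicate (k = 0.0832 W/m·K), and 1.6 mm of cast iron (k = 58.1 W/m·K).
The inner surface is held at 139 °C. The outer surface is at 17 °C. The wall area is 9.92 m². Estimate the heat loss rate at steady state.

Q ≈ 559 W

Model the wall as resistances in series:
R_brass = L/(kA) = 0.0058/(101×9.92) = 5.789×10^-6 K/W
R_calcium silicate = L/(kA) = 0.18/(0.0832×9.92) = 0.2181 K/W
R_cast iron = L/(kA) = 0.0016/(58.1×9.92) = 2.776×10^-6 K/W
R_total = 0.2181 K/W
Q = ΔT / R_total = 122 / 0.2181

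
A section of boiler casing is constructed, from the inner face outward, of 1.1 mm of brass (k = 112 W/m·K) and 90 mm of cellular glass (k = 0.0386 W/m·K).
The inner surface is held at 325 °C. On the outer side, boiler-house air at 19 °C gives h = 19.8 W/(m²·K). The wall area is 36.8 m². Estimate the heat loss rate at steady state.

Q ≈ 4730 W

Series thermal resistances:
R_brass = L/(kA) = 0.0011/(112×36.8) = 2.669×10^-7 K/W
R_cellular glass = L/(kA) = 0.09/(0.0386×36.8) = 0.06336 K/W
R_outer film = 1/(h_o·A) = 1/(19.8×36.8) = 0.001372 K/W
R_total = 0.06473 K/W
Q = ΔT / R_total = 306 / 0.06473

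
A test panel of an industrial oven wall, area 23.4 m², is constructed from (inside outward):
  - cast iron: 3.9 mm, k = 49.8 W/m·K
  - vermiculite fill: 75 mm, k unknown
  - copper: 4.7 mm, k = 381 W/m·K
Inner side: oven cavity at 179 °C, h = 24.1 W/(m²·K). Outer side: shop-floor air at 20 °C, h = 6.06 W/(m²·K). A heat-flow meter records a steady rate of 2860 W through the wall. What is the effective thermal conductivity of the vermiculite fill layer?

k ≈ 0.0685 W/(m·K)

Treating each layer as a thermal resistance in series:
R_inner film = 1/(h_i·A) = 1/(24.1×23.4) = 0.001773 K/W
R_cast iron = L/(kA) = 0.0039/(49.8×23.4) = 3.347×10^-6 K/W
R_copper = L/(kA) = 0.0047/(381×23.4) = 5.272×10^-7 K/W
R_outer film = 1/(h_o·A) = 1/(6.06×23.4) = 0.007052 K/W
Sum of known resistances R_other = 0.008829 K/W
Total R = ΔT/Q = 159/2860 = 0.05559 K/W
R_vermiculite fill = R_total − R_other = 0.04677 K/W
k = L/(R·A) = 0.075/(0.04677×23.4)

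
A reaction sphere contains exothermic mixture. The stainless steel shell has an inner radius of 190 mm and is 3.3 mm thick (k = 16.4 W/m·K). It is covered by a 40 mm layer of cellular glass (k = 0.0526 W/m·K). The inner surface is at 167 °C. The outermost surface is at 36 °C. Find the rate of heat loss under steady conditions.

For a spherical shell R = (1/r₁ − 1/r₂)/(4πk); film R = 1/(h·4πr²). In series:
R_stainless steel shell = (1/0.19 − 1/0.1933)/(4π×16.4) = 4.36×10^-4 K/W
R_cellular glass = (1/0.1933 − 1/0.2333)/(4π×0.0526) = 1.342 K/W
R_total = 1.342 K/W
Q = ΔT/R_total = 131/1.342

Q ≈ 97.6 W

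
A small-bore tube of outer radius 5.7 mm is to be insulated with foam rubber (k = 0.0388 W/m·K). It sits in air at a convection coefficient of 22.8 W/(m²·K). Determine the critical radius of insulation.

r_cr ≈ 1.7 mm

For a cylinder r_cr = k/h = 0.0388/22.8
r_cr = 1.7 mm; since the bare radius (5.7 mm) is above r_cr, any added insulation will reduce heat loss.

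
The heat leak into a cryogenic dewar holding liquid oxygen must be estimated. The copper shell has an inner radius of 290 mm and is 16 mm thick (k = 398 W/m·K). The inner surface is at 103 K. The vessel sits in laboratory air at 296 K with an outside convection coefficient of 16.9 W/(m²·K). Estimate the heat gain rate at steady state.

Q ≈ 3840 W

Each spherical layer contributes R = (1/r_i − 1/r_o)/(4πk):
R_copper shell = (1/0.29 − 1/0.306)/(4π×398) = 3.605×10^-5 K/W
R_outer film = 1/(h·4πr_o²) = 1/(16.9×4π×0.306²) = 0.05029 K/W
R_total = 0.05032 K/W
Q = ΔT/R_total = 193/0.05032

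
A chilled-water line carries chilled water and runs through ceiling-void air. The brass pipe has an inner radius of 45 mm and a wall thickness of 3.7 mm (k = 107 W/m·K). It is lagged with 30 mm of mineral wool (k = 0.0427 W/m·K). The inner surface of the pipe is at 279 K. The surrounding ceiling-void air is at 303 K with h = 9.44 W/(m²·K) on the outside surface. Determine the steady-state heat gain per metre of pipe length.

q′ ≈ 12 W/m

Cylindrical conduction, so R = ln(r₂/r₁)/(2πkL) per layer, in series:
R_brass pipe wall = ln(48.7/45)/(2π×107×1) = 1.175×10^-4 K/W
R_mineral wool = ln(78.7/48.7)/(2π×0.0427×1) = 1.789 K/W
R_outer film = 1/(h_o·2πr_oL) = 1/(9.44×2π×0.0787×1) = 0.2142 K/W
R_total = 2.003 K/W
Q = ΔT/R_total = 24/2.003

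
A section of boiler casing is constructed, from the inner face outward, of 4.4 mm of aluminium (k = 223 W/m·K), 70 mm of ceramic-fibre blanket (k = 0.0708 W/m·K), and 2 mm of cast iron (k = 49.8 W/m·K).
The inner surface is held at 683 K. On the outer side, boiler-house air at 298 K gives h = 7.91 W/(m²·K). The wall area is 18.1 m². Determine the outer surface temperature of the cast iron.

Series thermal resistances:
R_aluminium = L/(kA) = 0.0044/(223×18.1) = 1.09×10^-6 K/W
R_ceramic-fibre blanket = L/(kA) = 0.07/(0.0708×18.1) = 0.05462 K/W
R_cast iron = L/(kA) = 0.002/(49.8×18.1) = 2.219×10^-6 K/W
R_outer film = 1/(h_o·A) = 1/(7.91×18.1) = 0.006985 K/W
R_total = 0.06161 K/W;  Q = ΔT/R_total = 385/0.06161 = 6249 W
T_interface = T_inner − Q·ΣR(inner→interface) = 683 − 6250×0.05463

T ≈ 342 K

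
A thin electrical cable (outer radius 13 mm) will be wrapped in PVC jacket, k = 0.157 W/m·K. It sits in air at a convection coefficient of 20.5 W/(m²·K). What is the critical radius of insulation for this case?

For a cylinder r_cr = k/h = 0.157/20.5
r_cr = 7.66 mm; since the bare radius (13 mm) is above r_cr, any added insulation will reduce heat loss.

r_cr ≈ 7.66 mm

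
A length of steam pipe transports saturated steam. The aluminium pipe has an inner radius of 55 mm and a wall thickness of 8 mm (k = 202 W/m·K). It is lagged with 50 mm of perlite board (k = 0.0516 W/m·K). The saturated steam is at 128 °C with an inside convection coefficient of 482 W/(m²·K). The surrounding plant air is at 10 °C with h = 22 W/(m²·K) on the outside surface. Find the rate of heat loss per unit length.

For a radial system each layer contributes R = ln(r_out/r_in)/(2πkL); films add R = 1/(hA).
R_inner film = 1/(h_i·2πr₁L) = 1/(482×2π×0.055×1) = 0.006004 K/W
R_aluminium pipe wall = ln(63/55)/(2π×202×1) = 1.07×10^-4 K/W
R_perlite board = ln(113/63)/(2π×0.0516×1) = 1.802 K/W
R_outer film = 1/(h_o·2πr_oL) = 1/(22×2π×0.113×1) = 0.06402 K/W
R_total = 1.872 K/W
Q = ΔT/R_total = 118/1.872

q′ ≈ 63 W/m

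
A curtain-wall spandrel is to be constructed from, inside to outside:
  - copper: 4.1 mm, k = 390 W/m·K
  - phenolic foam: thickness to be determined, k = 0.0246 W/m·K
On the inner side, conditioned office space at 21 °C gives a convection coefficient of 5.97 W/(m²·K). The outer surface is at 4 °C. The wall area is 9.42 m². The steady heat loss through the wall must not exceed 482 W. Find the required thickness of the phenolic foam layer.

L ≈ 4.05 mm

Treating each layer as a thermal resistance in series:
R_inner film = 1/(h_i·A) = 1/(5.97×9.42) = 0.01778 K/W
R_copper = L/(kA) = 0.0041/(390×9.42) = 1.116×10^-6 K/W
Sum of the known resistances R_other = 0.01778 K/W
Required total resistance R_tot = ΔT/Q_allow = 17/482 = 0.03527 K/W
R_phenolic foam = R_tot − R_other = 0.01749 K/W
L = R·k·A = 0.01749×0.0246×9.42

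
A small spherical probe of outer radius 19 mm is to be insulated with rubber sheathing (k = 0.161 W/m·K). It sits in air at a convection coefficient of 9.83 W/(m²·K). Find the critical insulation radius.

For a sphere r_cr = 2k/h = 2×0.161/9.83
r_cr = 32.8 mm; since the bare radius (19 mm) is below r_cr, adding a thin layer of insulation will *increase* heat loss.

r_cr ≈ 32.8 mm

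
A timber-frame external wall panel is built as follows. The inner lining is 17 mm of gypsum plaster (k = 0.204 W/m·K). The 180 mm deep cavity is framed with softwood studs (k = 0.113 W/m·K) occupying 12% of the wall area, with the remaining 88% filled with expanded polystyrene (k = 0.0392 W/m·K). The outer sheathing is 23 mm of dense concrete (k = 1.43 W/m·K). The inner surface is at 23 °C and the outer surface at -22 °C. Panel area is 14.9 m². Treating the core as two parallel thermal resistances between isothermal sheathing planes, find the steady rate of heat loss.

Sheathing layers in series; stud and cavity paths in parallel between them.
R_inner = 0.017/(0.204×14.9) = 0.005593 K/W
R_stud  = 0.18/(0.113×0.12×14.9) = 0.8909 K/W
R_cav   = 0.18/(0.0392×0.88×14.9) = 0.3502 K/W
1/R_core = 1/R_stud + 1/R_cav → R_core = 0.2514 K/W
R_outer = 0.023/(1.43×14.9) = 0.001079 K/W
R_total = 0.2581 K/W
Q = ΔT/R_total = 45/0.2581

Q ≈ 174 W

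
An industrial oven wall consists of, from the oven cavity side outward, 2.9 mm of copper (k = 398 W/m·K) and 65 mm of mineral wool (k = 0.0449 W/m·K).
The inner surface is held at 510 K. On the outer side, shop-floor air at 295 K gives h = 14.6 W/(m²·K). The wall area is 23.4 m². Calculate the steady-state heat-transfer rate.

Q ≈ 3320 W

Using the resistance-network approach (series):
R_copper = L/(kA) = 0.0029/(398×23.4) = 3.114×10^-7 K/W
R_mineral wool = L/(kA) = 0.065/(0.0449×23.4) = 0.06187 K/W
R_outer film = 1/(h_o·A) = 1/(14.6×23.4) = 0.002927 K/W
R_total = 0.06479 K/W
Q = ΔT / R_total = 215 / 0.06479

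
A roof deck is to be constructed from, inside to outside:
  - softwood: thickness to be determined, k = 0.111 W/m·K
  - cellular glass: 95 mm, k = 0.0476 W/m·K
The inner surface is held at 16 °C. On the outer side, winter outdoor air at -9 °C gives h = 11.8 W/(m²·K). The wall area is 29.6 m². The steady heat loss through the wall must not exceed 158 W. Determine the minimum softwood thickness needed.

Thermal resistances in series:
R_cellular glass = L/(kA) = 0.095/(0.0476×29.6) = 0.06743 K/W
R_outer film = 1/(h_o·A) = 1/(11.8×29.6) = 0.002863 K/W
Sum of the known resistances R_other = 0.07029 K/W
Required total resistance R_tot = ΔT/Q_allow = 25/158 = 0.1582 K/W
R_softwood = R_tot − R_other = 0.08794 K/W
L = R·k·A = 0.08794×0.111×29.6

L ≈ 289 mm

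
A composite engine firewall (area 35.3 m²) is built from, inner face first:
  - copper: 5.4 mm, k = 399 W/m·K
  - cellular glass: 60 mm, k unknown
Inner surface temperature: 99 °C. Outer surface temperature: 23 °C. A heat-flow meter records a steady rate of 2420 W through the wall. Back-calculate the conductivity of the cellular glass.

Treating each layer as a thermal resistance in series:
R_copper = L/(kA) = 0.0054/(399×35.3) = 3.834×10^-7 K/W
Sum of known resistances R_other = 3.834×10^-7 K/W
Total R = ΔT/Q = 76/2420 = 0.0314 K/W
R_cellular glass = R_total − R_other = 0.0314 K/W
k = L/(R·A) = 0.06/(0.0314×35.3)

k ≈ 0.0541 W/(m·K)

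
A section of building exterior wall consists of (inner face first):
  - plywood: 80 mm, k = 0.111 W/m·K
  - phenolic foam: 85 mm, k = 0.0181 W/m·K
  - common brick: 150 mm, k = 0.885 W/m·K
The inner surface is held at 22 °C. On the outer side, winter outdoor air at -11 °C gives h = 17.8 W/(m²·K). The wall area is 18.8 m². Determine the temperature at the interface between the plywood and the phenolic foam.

T ≈ 17.8 °C

Using the resistance-network approach (series):
R_plywood = L/(kA) = 0.08/(0.111×18.8) = 0.03834 K/W
R_phenolic foam = L/(kA) = 0.085/(0.0181×18.8) = 0.2498 K/W
R_common brick = L/(kA) = 0.15/(0.885×18.8) = 0.009016 K/W
R_outer film = 1/(h_o·A) = 1/(17.8×18.8) = 0.002988 K/W
R_total = 0.3001 K/W;  Q = ΔT/R_total = 33/0.3001 = 110 W
T_interface = T_inner − Q·ΣR(inner→interface) = 22 − 110×0.03834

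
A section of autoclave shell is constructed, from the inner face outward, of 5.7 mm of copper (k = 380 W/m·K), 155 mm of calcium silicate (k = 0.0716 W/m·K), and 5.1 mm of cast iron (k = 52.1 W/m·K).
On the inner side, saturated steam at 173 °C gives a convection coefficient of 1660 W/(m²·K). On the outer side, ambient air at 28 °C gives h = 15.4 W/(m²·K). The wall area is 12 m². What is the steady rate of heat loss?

Q ≈ 780 W

Thermal resistances in series:
R_inner film = 1/(h_i·A) = 1/(1660×12) = 5.02×10^-5 K/W
R_copper = L/(kA) = 0.0057/(380×12) = 1.25×10^-6 K/W
R_calcium silicate = L/(kA) = 0.155/(0.0716×12) = 0.1804 K/W
R_cast iron = L/(kA) = 0.0051/(52.1×12) = 8.157×10^-6 K/W
R_outer film = 1/(h_o·A) = 1/(15.4×12) = 0.005411 K/W
R_total = 0.1859 K/W
Q = ΔT / R_total = 145 / 0.1859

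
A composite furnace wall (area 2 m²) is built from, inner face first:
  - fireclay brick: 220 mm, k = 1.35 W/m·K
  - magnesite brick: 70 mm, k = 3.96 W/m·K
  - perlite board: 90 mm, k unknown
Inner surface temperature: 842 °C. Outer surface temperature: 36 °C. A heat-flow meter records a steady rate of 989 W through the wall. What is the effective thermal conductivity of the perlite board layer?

Thermal resistances in series:
R_fireclay brick = L/(kA) = 0.22/(1.35×2) = 0.08148 K/W
R_magnesite brick = L/(kA) = 0.07/(3.96×2) = 0.008838 K/W
Sum of known resistances R_other = 0.09032 K/W
Total R = ΔT/Q = 806/989 = 0.815 K/W
R_perlite board = R_total − R_other = 0.7246 K/W
k = L/(R·A) = 0.09/(0.7246×2)

k ≈ 0.0621 W/(m·K)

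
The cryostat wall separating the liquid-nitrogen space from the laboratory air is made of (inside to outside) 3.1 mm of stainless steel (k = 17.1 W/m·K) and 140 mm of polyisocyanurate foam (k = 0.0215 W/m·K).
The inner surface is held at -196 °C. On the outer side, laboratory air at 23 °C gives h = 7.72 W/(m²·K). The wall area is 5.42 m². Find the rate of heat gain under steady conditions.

Q ≈ 179 W

Treating each layer as a thermal resistance in series:
R_stainless steel = L/(kA) = 0.0031/(17.1×5.42) = 3.345×10^-5 K/W
R_polyisocyanurate foam = L/(kA) = 0.14/(0.0215×5.42) = 1.201 K/W
R_outer film = 1/(h_o·A) = 1/(7.72×5.42) = 0.0239 K/W
R_total = 1.225 K/W
Q = ΔT / R_total = 219 / 1.225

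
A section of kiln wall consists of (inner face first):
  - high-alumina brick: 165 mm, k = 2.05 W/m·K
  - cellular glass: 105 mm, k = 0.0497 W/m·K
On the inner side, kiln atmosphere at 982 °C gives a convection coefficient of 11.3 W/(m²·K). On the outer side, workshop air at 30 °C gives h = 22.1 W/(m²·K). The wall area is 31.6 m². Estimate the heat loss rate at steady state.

Q ≈ 12900 W

Series thermal resistances:
R_inner film = 1/(h_i·A) = 1/(11.3×31.6) = 0.0028 K/W
R_high-alumina brick = L/(kA) = 0.165/(2.05×31.6) = 0.002547 K/W
R_cellular glass = L/(kA) = 0.105/(0.0497×31.6) = 0.06686 K/W
R_outer film = 1/(h_o·A) = 1/(22.1×31.6) = 0.001432 K/W
R_total = 0.07364 K/W
Q = ΔT / R_total = 952 / 0.07364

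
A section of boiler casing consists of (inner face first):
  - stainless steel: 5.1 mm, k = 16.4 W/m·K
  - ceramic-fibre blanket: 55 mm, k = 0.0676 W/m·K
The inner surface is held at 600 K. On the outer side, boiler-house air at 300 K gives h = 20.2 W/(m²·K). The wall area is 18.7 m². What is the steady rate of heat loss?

Using the resistance-network approach (series):
R_stainless steel = L/(kA) = 0.0051/(16.4×18.7) = 1.663×10^-5 K/W
R_ceramic-fibre blanket = L/(kA) = 0.055/(0.0676×18.7) = 0.04351 K/W
R_outer film = 1/(h_o·A) = 1/(20.2×18.7) = 0.002647 K/W
R_total = 0.04617 K/W
Q = ΔT / R_total = 300 / 0.04617

Q ≈ 6500 W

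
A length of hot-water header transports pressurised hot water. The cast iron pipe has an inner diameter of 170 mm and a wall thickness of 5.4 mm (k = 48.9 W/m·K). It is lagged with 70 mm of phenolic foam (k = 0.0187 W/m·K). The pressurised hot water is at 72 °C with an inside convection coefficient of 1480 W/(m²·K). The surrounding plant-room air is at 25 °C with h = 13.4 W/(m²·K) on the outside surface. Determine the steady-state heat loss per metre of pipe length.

q′ ≈ 9.48 W/m

Radial resistances (cylindrical: R_cond = ln(r_o/r_i)/(2πkL), R_conv = 1/(h·2πrL)):
R_inner film = 1/(h_i·2πr₁L) = 1/(1480×2π×0.085×1) = 0.001265 K/W
R_cast iron pipe wall = ln(90.4/85)/(2π×48.9×1) = 2.005×10^-4 K/W
R_phenolic foam = ln(160.4/90.4)/(2π×0.0187×1) = 4.88 K/W
R_outer film = 1/(h_o·2πr_oL) = 1/(13.4×2π×0.1604×1) = 0.07405 K/W
R_total = 4.956 K/W
Q = ΔT/R_total = 47/4.956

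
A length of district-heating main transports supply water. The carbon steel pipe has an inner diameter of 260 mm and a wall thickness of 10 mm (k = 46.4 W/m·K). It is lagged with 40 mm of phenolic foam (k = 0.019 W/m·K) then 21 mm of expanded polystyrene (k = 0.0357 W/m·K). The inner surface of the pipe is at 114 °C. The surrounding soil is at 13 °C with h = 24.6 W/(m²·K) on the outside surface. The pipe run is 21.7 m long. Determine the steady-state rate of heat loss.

Q ≈ 833 W

Per-layer cylindrical resistances, series-summed:
R_carbon steel pipe wall = ln(140/130)/(2π×46.4×21.7) = 1.171×10^-5 K/W
R_phenolic foam = ln(180/140)/(2π×0.019×21.7) = 0.09701 K/W
R_expanded polystyrene = ln(201/180)/(2π×0.0357×21.7) = 0.02267 K/W
R_outer film = 1/(h_o·2πr_oL) = 1/(24.6×2π×0.201×21.7) = 0.001483 K/W
R_total = 0.1212 K/W
Q = ΔT/R_total = 101/0.1212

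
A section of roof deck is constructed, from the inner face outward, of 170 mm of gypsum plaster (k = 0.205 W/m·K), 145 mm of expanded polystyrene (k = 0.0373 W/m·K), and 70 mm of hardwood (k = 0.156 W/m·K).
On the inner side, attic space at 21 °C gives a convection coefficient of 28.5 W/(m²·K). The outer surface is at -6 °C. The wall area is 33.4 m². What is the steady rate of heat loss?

Q ≈ 173 W

Using the resistance-network approach (series):
R_inner film = 1/(h_i·A) = 1/(28.5×33.4) = 0.001051 K/W
R_gypsum plaster = L/(kA) = 0.17/(0.205×33.4) = 0.02483 K/W
R_expanded polystyrene = L/(kA) = 0.145/(0.0373×33.4) = 0.1164 K/W
R_hardwood = L/(kA) = 0.07/(0.156×33.4) = 0.01343 K/W
R_total = 0.1557 K/W
Q = ΔT / R_total = 27 / 0.1557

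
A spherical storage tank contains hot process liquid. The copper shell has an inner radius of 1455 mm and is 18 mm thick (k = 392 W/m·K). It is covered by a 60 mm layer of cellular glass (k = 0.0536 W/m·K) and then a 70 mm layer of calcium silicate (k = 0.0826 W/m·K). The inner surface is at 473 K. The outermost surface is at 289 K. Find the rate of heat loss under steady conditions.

Radial (spherical) resistances in series:
R_copper shell = (1/1.455 − 1/1.473)/(4π×392) = 1.705×10^-6 K/W
R_cellular glass = (1/1.473 − 1/1.533)/(4π×0.0536) = 0.03945 K/W
R_calcium silicate = (1/1.533 − 1/1.603)/(4π×0.0826) = 0.02744 K/W
R_total = 0.06689 K/W
Q = ΔT/R_total = 184/0.06689

Q ≈ 2750 W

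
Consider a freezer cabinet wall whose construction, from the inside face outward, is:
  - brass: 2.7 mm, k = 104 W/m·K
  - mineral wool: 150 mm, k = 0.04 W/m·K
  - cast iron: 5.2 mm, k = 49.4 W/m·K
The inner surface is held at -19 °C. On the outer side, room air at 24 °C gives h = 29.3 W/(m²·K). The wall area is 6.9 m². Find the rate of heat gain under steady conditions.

Q ≈ 78.4 W

Using the resistance-network approach (series):
R_brass = L/(kA) = 0.0027/(104×6.9) = 3.763×10^-6 K/W
R_mineral wool = L/(kA) = 0.15/(0.04×6.9) = 0.5435 K/W
R_cast iron = L/(kA) = 0.0052/(49.4×6.9) = 1.526×10^-5 K/W
R_outer film = 1/(h_o·A) = 1/(29.3×6.9) = 0.004946 K/W
R_total = 0.5484 K/W
Q = ΔT / R_total = 43 / 0.5484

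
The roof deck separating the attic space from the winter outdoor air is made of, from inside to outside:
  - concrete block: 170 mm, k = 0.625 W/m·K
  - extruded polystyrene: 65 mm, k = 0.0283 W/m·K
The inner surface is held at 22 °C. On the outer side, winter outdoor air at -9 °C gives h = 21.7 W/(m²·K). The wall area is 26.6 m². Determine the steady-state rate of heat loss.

Q ≈ 315 W

Thermal resistances in series:
R_concrete block = L/(kA) = 0.17/(0.625×26.6) = 0.01023 K/W
R_extruded polystyrene = L/(kA) = 0.065/(0.0283×26.6) = 0.08635 K/W
R_outer film = 1/(h_o·A) = 1/(21.7×26.6) = 0.001732 K/W
R_total = 0.0983 K/W
Q = ΔT / R_total = 31 / 0.0983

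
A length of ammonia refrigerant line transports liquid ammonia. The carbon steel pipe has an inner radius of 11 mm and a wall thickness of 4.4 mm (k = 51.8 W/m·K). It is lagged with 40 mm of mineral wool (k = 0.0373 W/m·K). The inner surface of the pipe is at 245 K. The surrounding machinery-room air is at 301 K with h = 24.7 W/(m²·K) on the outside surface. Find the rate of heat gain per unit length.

q′ ≈ 10 W/m

Radial resistances (cylindrical: R_cond = ln(r_o/r_i)/(2πkL), R_conv = 1/(h·2πrL)):
R_carbon steel pipe wall = ln(15.4/11)/(2π×51.8×1) = 0.001034 K/W
R_mineral wool = ln(55.4/15.4)/(2π×0.0373×1) = 5.463 K/W
R_outer film = 1/(h_o·2πr_oL) = 1/(24.7×2π×0.0554×1) = 0.1163 K/W
R_total = 5.58 K/W
Q = ΔT/R_total = 56/5.58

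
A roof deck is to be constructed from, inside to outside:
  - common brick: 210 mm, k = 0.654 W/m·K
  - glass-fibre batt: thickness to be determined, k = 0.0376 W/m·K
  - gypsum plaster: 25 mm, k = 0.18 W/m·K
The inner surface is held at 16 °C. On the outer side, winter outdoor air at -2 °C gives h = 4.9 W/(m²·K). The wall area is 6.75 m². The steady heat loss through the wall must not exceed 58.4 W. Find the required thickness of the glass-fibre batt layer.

Series thermal resistances:
R_common brick = L/(kA) = 0.21/(0.654×6.75) = 0.04757 K/W
R_gypsum plaster = L/(kA) = 0.025/(0.18×6.75) = 0.02058 K/W
R_outer film = 1/(h_o·A) = 1/(4.9×6.75) = 0.03023 K/W
Sum of the known resistances R_other = 0.09838 K/W
Required total resistance R_tot = ΔT/Q_allow = 18/58.4 = 0.3082 K/W
R_glass-fibre batt = R_tot − R_other = 0.2098 K/W
L = R·k·A = 0.2098×0.0376×6.75

L ≈ 53.3 mm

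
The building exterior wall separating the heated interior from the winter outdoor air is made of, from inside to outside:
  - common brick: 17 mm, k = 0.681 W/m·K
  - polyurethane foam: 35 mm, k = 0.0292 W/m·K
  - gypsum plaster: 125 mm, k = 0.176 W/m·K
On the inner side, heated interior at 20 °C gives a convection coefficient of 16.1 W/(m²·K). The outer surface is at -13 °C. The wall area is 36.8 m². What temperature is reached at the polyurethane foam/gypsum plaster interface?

T ≈ -1.26 °C

Thermal resistances in series:
R_inner film = 1/(h_i·A) = 1/(16.1×36.8) = 0.001688 K/W
R_common brick = L/(kA) = 0.017/(0.681×36.8) = 6.784×10^-4 K/W
R_polyurethane foam = L/(kA) = 0.035/(0.0292×36.8) = 0.03257 K/W
R_gypsum plaster = L/(kA) = 0.125/(0.176×36.8) = 0.0193 K/W
R_total = 0.05424 K/W;  Q = ΔT/R_total = 33/0.05424 = 608.4 W
T_interface = T_inner − Q·ΣR(inner→interface) = 20 − 608×0.03494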